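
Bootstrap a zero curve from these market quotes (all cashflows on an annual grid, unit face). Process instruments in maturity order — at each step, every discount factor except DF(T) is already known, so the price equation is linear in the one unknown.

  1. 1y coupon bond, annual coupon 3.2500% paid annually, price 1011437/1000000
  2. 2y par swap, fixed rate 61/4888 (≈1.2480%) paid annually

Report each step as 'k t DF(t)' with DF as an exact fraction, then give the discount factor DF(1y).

step 1 [1y] bond c/1=13/400: DF=(1011437/1000000 − 13/400·(0))/(1+13/400) = 2449/2500 ≈ 0.979600
step 2 [2y] swap r/1=61/4888: DF=(1 − 61/4888·(0.979600))/(1+61/4888) = 2439/2500 ≈ 0.975600

1 1 2449/2500
2 2 2439/2500
DF(1y) = 2449/2500 ≈ 0.979600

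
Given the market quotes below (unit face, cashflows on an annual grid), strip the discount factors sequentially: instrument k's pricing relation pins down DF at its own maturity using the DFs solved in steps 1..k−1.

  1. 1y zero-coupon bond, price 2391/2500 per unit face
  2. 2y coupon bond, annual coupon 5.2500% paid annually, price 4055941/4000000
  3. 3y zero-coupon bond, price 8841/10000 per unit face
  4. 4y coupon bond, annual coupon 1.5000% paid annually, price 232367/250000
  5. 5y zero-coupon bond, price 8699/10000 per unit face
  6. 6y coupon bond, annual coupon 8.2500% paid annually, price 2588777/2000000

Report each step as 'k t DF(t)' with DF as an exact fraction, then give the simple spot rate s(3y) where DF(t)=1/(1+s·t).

1 1 2391/2500
2 2 9157/10000
3 3 8841/10000
4 4 7/8
5 5 8699/10000
6 6 8527/10000
s(3y) = (1/(8841/10000) − 1)/(3) = 1159/26523 ≈ 4.3698%

step 1 [1y] zero: DF = P = 2391/2500 ≈ 0.956400
step 2 [2y] bond c/1=21/400: DF=(4055941/4000000 − 21/400·(0.956400))/(1+21/400) = 9157/10000 ≈ 0.915700
step 3 [3y] zero: DF = P = 8841/10000 ≈ 0.884100
step 4 [4y] bond c/1=3/200: DF=(232367/250000 − 3/200·(0.956400+0.915700+0.884100))/(1+3/200) = 7/8 ≈ 0.875000
step 5 [5y] zero: DF = P = 8699/10000 ≈ 0.869900
step 6 [6y] bond c/1=33/400: DF=(2588777/2000000 − 33/400·(0.956400+0.915700+0.884100+0.875000+0.869900))/(1+33/400) = 8527/10000 ≈ 0.852700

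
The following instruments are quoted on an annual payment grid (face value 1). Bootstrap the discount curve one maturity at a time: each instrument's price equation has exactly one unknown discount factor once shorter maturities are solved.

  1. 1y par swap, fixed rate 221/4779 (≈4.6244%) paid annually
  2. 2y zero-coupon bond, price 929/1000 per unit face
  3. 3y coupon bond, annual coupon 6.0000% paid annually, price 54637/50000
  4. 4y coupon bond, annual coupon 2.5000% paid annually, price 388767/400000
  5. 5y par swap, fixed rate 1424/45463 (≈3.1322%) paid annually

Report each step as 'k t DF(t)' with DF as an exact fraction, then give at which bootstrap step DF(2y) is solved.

step 1 [1y] swap r/1=221/4779: DF=(1 − 221/4779·(0))/(1+221/4779) = 4779/5000 ≈ 0.955800
step 2 [2y] zero: DF = P = 929/1000 ≈ 0.929000
step 3 [3y] bond c/1=3/50: DF=(54637/50000 − 3/50·(0.955800+0.929000))/(1+3/50) = 4621/5000 ≈ 0.924200
step 4 [4y] bond c/1=1/40: DF=(388767/400000 − 1/40·(0.955800+0.929000+0.924200))/(1+1/40) = 8797/10000 ≈ 0.879700
step 5 [5y] swap r/1=1424/45463: DF=(1 − 1424/45463·(0.955800+0.929000+0.924200+0.879700))/(1+1424/45463) = 536/625 ≈ 0.857600

1 1 4779/5000
2 2 929/1000
3 3 4621/5000
4 4 8797/10000
5 5 536/625
DF(2y) is solved at step 2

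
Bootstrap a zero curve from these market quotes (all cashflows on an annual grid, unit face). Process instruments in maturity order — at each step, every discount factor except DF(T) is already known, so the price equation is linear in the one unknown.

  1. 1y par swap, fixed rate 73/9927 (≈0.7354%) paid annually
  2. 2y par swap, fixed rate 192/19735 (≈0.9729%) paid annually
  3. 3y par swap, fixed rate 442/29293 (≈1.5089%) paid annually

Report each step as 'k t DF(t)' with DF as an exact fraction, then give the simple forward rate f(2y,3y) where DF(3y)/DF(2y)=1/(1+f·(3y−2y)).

1 1 9927/10000
2 2 613/625
3 3 4779/5000
f(2y,3y) = ((613/625)/(4779/5000) − 1)/(1) = 125/4779 ≈ 2.6156%

step 1 [1y] swap r/1=73/9927: DF=(1 − 73/9927·(0))/(1+73/9927) = 9927/10000 ≈ 0.992700
step 2 [2y] swap r/1=192/19735: DF=(1 − 192/19735·(0.992700))/(1+192/19735) = 613/625 ≈ 0.980800
step 3 [3y] swap r/1=442/29293: DF=(1 − 442/29293·(0.992700+0.980800))/(1+442/29293) = 4779/5000 ≈ 0.955800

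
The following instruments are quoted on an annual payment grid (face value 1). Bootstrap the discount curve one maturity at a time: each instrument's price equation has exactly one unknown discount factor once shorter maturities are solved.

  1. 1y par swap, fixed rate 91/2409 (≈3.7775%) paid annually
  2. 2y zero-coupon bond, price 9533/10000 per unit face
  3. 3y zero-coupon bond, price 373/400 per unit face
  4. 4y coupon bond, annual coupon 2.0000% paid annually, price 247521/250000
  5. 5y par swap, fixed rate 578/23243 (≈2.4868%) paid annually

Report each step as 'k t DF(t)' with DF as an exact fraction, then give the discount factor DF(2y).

step 1 [1y] swap r/1=91/2409: DF=(1 − 91/2409·(0))/(1+91/2409) = 2409/2500 ≈ 0.963600
step 2 [2y] zero: DF = P = 9533/10000 ≈ 0.953300
step 3 [3y] zero: DF = P = 373/400 ≈ 0.932500
step 4 [4y] bond c/1=1/50: DF=(247521/250000 − 1/50·(0.963600+0.953300+0.932500))/(1+1/50) = 2287/2500 ≈ 0.914800
step 5 [5y] swap r/1=578/23243: DF=(1 − 578/23243·(0.963600+0.953300+0.932500+0.914800))/(1+578/23243) = 2211/2500 ≈ 0.884400

1 1 2409/2500
2 2 9533/10000
3 3 373/400
4 4 2287/2500
5 5 2211/2500
DF(2y) = 9533/10000 ≈ 0.953300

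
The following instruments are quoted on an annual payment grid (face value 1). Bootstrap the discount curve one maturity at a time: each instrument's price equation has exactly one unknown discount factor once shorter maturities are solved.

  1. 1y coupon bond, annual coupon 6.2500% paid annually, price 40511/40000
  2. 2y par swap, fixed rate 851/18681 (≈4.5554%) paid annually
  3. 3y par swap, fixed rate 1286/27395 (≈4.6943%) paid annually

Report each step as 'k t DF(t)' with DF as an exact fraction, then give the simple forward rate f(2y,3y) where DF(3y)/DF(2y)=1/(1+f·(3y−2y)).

1 1 2383/2500
2 2 9149/10000
3 3 4357/5000
f(2y,3y) = ((9149/10000)/(4357/5000) − 1)/(1) = 435/8714 ≈ 4.9920%

step 1 [1y] bond c/1=1/16: DF=(40511/40000 − 1/16·(0))/(1+1/16) = 2383/2500 ≈ 0.953200
step 2 [2y] swap r/1=851/18681: DF=(1 − 851/18681·(0.953200))/(1+851/18681) = 9149/10000 ≈ 0.914900
step 3 [3y] swap r/1=1286/27395: DF=(1 − 1286/27395·(0.953200+0.914900))/(1+1286/27395) = 4357/5000 ≈ 0.871400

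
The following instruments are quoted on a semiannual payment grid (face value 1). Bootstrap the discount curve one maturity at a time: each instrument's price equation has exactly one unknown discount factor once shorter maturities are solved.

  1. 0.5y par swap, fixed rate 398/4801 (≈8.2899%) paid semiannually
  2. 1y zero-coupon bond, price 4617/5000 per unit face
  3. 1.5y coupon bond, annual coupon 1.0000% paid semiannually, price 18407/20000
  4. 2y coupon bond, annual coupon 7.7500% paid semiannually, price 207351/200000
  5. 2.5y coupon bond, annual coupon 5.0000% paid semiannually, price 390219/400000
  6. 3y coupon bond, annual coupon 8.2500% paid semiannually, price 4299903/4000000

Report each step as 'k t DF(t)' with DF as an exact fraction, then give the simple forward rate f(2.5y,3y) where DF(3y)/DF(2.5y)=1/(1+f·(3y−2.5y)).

step 1 [0.5y] swap r/2=199/4801: DF=(1 − 199/4801·(0))/(1+199/4801) = 4801/5000 ≈ 0.960200
step 2 [1y] zero: DF = P = 4617/5000 ≈ 0.923400
step 3 [1.5y] bond c/2=1/200: DF=(18407/20000 − 1/200·(0.960200+0.923400))/(1+1/200) = 1133/1250 ≈ 0.906400
step 4 [2y] bond c/2=31/800: DF=(207351/200000 − 31/800·(0.960200+0.923400+0.906400))/(1+31/800) = 447/500 ≈ 0.894000
step 5 [2.5y] bond c/2=1/40: DF=(390219/400000 − 1/40·(0.960200+0.923400+0.906400+0.894000))/(1+1/40) = 8619/10000 ≈ 0.861900
step 6 [3y] bond c/2=33/800: DF=(4299903/4000000 − 33/800·(0.960200+0.923400+0.906400+0.894000+0.861900))/(1+33/800) = 8523/10000 ≈ 0.852300

1 1/2 4801/5000
2 1 4617/5000
3 3/2 1133/1250
4 2 447/500
5 5/2 8619/10000
6 3 8523/10000
f(2.5y,3y) = ((8619/10000)/(8523/10000) − 1)/(1/2) = 64/2841 ≈ 2.2527%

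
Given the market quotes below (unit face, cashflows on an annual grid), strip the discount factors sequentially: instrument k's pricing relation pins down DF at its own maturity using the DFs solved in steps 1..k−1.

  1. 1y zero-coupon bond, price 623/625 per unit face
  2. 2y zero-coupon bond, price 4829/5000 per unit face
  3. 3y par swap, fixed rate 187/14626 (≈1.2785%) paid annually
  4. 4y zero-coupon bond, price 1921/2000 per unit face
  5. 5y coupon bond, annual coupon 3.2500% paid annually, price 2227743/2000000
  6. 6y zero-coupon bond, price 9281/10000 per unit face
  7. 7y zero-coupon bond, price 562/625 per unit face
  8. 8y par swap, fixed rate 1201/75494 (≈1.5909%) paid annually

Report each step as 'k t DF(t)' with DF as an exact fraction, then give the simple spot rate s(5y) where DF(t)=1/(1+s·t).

step 1 [1y] zero: DF = P = 623/625 ≈ 0.996800
step 2 [2y] zero: DF = P = 4829/5000 ≈ 0.965800
step 3 [3y] swap r/1=187/14626: DF=(1 − 187/14626·(0.996800+0.965800))/(1+187/14626) = 4813/5000 ≈ 0.962600
step 4 [4y] zero: DF = P = 1921/2000 ≈ 0.960500
step 5 [5y] bond c/1=13/400: DF=(2227743/2000000 − 13/400·(0.996800+0.965800+0.962600+0.960500))/(1+13/400) = 1913/2000 ≈ 0.956500
step 6 [6y] zero: DF = P = 9281/10000 ≈ 0.928100
step 7 [7y] zero: DF = P = 562/625 ≈ 0.899200
step 8 [8y] swap r/1=1201/75494: DF=(1 − 1201/75494·(0.996800+0.965800+0.962600+0.960500+0.956500+0.928100+0.899200))/(1+1201/75494) = 8799/10000 ≈ 0.879900

1 1 623/625
2 2 4829/5000
3 3 4813/5000
4 4 1921/2000
5 5 1913/2000
6 6 9281/10000
7 7 562/625
8 8 8799/10000
s(5y) = (1/(1913/2000) − 1)/(5) = 87/9565 ≈ 0.9096%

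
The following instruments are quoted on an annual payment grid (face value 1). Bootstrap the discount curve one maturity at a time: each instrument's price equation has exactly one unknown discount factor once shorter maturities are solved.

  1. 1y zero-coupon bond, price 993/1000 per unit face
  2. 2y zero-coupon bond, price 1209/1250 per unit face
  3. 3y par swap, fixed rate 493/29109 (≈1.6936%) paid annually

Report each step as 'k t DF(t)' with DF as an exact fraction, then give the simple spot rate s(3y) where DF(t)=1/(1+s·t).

1 1 993/1000
2 2 1209/1250
3 3 9507/10000
s(3y) = (1/(9507/10000) − 1)/(3) = 493/28521 ≈ 1.7286%

step 1 [1y] zero: DF = P = 993/1000 ≈ 0.993000
step 2 [2y] zero: DF = P = 1209/1250 ≈ 0.967200
step 3 [3y] swap r/1=493/29109: DF=(1 − 493/29109·(0.993000+0.967200))/(1+493/29109) = 9507/10000 ≈ 0.950700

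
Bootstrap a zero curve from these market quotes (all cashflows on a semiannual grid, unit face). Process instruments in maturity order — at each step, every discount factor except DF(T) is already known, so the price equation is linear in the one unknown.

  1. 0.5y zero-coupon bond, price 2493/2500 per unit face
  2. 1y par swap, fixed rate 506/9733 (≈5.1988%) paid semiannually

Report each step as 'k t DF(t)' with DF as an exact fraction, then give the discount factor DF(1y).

1 1/2 2493/2500
2 1 4747/5000
DF(1y) = 4747/5000 ≈ 0.949400

step 1 [0.5y] zero: DF = P = 2493/2500 ≈ 0.997200
step 2 [1y] swap r/2=253/9733: DF=(1 − 253/9733·(0.997200))/(1+253/9733) = 4747/5000 ≈ 0.949400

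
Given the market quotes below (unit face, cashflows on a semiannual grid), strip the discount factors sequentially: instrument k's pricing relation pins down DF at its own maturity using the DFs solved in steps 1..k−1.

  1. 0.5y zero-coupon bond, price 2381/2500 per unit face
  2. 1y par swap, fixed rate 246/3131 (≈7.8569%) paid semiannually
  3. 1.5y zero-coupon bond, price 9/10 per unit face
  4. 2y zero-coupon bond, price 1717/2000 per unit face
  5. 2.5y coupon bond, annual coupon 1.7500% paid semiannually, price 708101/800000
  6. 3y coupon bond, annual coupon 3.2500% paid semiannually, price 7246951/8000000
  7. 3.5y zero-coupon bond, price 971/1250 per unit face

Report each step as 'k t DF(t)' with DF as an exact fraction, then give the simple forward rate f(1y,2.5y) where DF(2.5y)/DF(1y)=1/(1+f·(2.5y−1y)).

1 1/2 2381/2500
2 1 4631/5000
3 3/2 9/10
4 2 1717/2000
5 5/2 8459/10000
6 3 8197/10000
7 7/2 971/1250
f(1y,2.5y) = ((4631/5000)/(8459/10000) − 1)/(3/2) = 146/2307 ≈ 6.3286%

step 1 [0.5y] zero: DF = P = 2381/2500 ≈ 0.952400
step 2 [1y] swap r/2=123/3131: DF=(1 − 123/3131·(0.952400))/(1+123/3131) = 4631/5000 ≈ 0.926200
step 3 [1.5y] zero: DF = P = 9/10 ≈ 0.900000
step 4 [2y] zero: DF = P = 1717/2000 ≈ 0.858500
step 5 [2.5y] bond c/2=7/800: DF=(708101/800000 − 7/800·(0.952400+0.926200+0.900000+0.858500))/(1+7/800) = 8459/10000 ≈ 0.845900
step 6 [3y] bond c/2=13/800: DF=(7246951/8000000 − 13/800·(0.952400+0.926200+0.900000+0.858500+0.845900))/(1+13/800) = 8197/10000 ≈ 0.819700
step 7 [3.5y] zero: DF = P = 971/1250 ≈ 0.776800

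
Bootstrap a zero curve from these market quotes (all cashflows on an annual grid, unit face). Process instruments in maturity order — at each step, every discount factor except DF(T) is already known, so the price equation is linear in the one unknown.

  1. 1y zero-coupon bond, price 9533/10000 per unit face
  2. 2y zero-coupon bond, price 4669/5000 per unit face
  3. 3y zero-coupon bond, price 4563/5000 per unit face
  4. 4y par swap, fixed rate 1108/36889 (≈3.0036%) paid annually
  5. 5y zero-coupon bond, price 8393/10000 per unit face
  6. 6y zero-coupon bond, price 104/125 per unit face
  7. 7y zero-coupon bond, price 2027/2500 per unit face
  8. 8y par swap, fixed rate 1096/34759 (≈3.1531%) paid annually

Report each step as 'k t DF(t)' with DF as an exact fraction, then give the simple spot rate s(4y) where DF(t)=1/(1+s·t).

step 1 [1y] zero: DF = P = 9533/10000 ≈ 0.953300
step 2 [2y] zero: DF = P = 4669/5000 ≈ 0.933800
step 3 [3y] zero: DF = P = 4563/5000 ≈ 0.912600
step 4 [4y] swap r/1=1108/36889: DF=(1 − 1108/36889·(0.953300+0.933800+0.912600))/(1+1108/36889) = 2223/2500 ≈ 0.889200
step 5 [5y] zero: DF = P = 8393/10000 ≈ 0.839300
step 6 [6y] zero: DF = P = 104/125 ≈ 0.832000
step 7 [7y] zero: DF = P = 2027/2500 ≈ 0.810800
step 8 [8y] swap r/1=1096/34759: DF=(1 − 1096/34759·(0.953300+0.933800+0.912600+0.889200+0.839300+0.832000+0.810800))/(1+1096/34759) = 488/625 ≈ 0.780800

1 1 9533/10000
2 2 4669/5000
3 3 4563/5000
4 4 2223/2500
5 5 8393/10000
6 6 104/125
7 7 2027/2500
8 8 488/625
s(4y) = (1/(2223/2500) − 1)/(4) = 277/8892 ≈ 3.1152%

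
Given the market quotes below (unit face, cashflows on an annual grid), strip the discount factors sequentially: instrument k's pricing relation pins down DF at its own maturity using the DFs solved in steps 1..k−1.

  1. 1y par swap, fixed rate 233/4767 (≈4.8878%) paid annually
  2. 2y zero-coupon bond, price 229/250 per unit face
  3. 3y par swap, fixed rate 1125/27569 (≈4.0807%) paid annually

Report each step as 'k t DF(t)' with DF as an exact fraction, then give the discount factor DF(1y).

step 1 [1y] swap r/1=233/4767: DF=(1 − 233/4767·(0))/(1+233/4767) = 4767/5000 ≈ 0.953400
step 2 [2y] zero: DF = P = 229/250 ≈ 0.916000
step 3 [3y] swap r/1=1125/27569: DF=(1 − 1125/27569·(0.953400+0.916000))/(1+1125/27569) = 71/80 ≈ 0.887500

1 1 4767/5000
2 2 229/250
3 3 71/80
DF(1y) = 4767/5000 ≈ 0.953400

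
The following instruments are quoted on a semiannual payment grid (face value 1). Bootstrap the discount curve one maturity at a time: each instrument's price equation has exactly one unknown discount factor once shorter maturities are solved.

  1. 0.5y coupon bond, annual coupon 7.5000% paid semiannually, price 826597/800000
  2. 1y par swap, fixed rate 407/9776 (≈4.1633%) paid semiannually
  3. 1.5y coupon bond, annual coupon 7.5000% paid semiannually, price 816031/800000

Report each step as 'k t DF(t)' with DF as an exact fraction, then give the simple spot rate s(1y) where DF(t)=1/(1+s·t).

1 1/2 9959/10000
2 1 9593/10000
3 3/2 73/80
s(1y) = (1/(9593/10000) − 1)/(1) = 407/9593 ≈ 4.2427%

step 1 [0.5y] bond c/2=3/80: DF=(826597/800000 − 3/80·(0))/(1+3/80) = 9959/10000 ≈ 0.995900
step 2 [1y] swap r/2=407/19552: DF=(1 − 407/19552·(0.995900))/(1+407/19552) = 9593/10000 ≈ 0.959300
step 3 [1.5y] bond c/2=3/80: DF=(816031/800000 − 3/80·(0.995900+0.959300))/(1+3/80) = 73/80 ≈ 0.912500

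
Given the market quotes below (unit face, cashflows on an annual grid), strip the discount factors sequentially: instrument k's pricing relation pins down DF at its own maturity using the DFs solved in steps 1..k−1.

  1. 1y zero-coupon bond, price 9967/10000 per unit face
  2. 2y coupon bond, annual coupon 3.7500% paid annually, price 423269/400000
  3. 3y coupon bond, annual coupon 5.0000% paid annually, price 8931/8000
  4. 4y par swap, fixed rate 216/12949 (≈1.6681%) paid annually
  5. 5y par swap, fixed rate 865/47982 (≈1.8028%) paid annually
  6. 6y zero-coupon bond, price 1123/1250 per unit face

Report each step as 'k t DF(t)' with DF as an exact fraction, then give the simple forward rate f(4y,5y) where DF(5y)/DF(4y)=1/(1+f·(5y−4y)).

step 1 [1y] zero: DF = P = 9967/10000 ≈ 0.996700
step 2 [2y] bond c/1=3/80: DF=(423269/400000 − 3/80·(0.996700))/(1+3/80) = 9839/10000 ≈ 0.983900
step 3 [3y] bond c/1=1/20: DF=(8931/8000 − 1/20·(0.996700+0.983900))/(1+1/20) = 9689/10000 ≈ 0.968900
step 4 [4y] swap r/1=216/12949: DF=(1 − 216/12949·(0.996700+0.983900+0.968900))/(1+216/12949) = 1169/1250 ≈ 0.935200
step 5 [5y] swap r/1=865/47982: DF=(1 − 865/47982·(0.996700+0.983900+0.968900+0.935200))/(1+865/47982) = 1827/2000 ≈ 0.913500
step 6 [6y] zero: DF = P = 1123/1250 ≈ 0.898400

1 1 9967/10000
2 2 9839/10000
3 3 9689/10000
4 4 1169/1250
5 5 1827/2000
6 6 1123/1250
f(4y,5y) = ((1169/1250)/(1827/2000) − 1)/(1) = 31/1305 ≈ 2.3755%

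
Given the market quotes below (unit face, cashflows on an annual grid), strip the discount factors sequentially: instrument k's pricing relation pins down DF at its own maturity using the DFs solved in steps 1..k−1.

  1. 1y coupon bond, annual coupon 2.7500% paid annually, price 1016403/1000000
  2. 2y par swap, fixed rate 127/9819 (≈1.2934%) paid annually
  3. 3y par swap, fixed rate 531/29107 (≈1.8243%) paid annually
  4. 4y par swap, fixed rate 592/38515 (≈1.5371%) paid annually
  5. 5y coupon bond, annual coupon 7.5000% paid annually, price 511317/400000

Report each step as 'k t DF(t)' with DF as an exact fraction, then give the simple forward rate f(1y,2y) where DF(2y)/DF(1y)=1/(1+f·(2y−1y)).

1 1 2473/2500
2 2 4873/5000
3 3 9469/10000
4 4 588/625
5 5 2301/2500
f(1y,2y) = ((2473/2500)/(4873/5000) − 1)/(1) = 73/4873 ≈ 1.4981%

step 1 [1y] bond c/1=11/400: DF=(1016403/1000000 − 11/400·(0))/(1+11/400) = 2473/2500 ≈ 0.989200
step 2 [2y] swap r/1=127/9819: DF=(1 − 127/9819·(0.989200))/(1+127/9819) = 4873/5000 ≈ 0.974600
step 3 [3y] swap r/1=531/29107: DF=(1 − 531/29107·(0.989200+0.974600))/(1+531/29107) = 9469/10000 ≈ 0.946900
step 4 [4y] swap r/1=592/38515: DF=(1 − 592/38515·(0.989200+0.974600+0.946900))/(1+592/38515) = 588/625 ≈ 0.940800
step 5 [5y] bond c/1=3/40: DF=(511317/400000 − 3/40·(0.989200+0.974600+0.946900+0.940800))/(1+3/40) = 2301/2500 ≈ 0.920400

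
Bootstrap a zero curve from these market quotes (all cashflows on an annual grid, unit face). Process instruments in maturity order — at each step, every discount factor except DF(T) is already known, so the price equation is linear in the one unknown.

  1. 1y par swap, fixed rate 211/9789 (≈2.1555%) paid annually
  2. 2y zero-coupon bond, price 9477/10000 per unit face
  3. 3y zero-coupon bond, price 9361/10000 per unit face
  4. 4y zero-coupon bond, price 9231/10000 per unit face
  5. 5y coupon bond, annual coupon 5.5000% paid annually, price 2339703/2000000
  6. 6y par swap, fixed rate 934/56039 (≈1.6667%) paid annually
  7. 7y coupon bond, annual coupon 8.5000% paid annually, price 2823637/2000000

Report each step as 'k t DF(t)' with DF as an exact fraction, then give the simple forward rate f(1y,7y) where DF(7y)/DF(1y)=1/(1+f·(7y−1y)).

step 1 [1y] swap r/1=211/9789: DF=(1 − 211/9789·(0))/(1+211/9789) = 9789/10000 ≈ 0.978900
step 2 [2y] zero: DF = P = 9477/10000 ≈ 0.947700
step 3 [3y] zero: DF = P = 9361/10000 ≈ 0.936100
step 4 [4y] zero: DF = P = 9231/10000 ≈ 0.923100
step 5 [5y] bond c/1=11/200: DF=(2339703/2000000 − 11/200·(0.978900+0.947700+0.936100+0.923100))/(1+11/200) = 1823/2000 ≈ 0.911500
step 6 [6y] swap r/1=934/56039: DF=(1 − 934/56039·(0.978900+0.947700+0.936100+0.923100+0.911500))/(1+934/56039) = 4533/5000 ≈ 0.906600
step 7 [7y] bond c/1=17/200: DF=(2823637/2000000 − 17/200·(0.978900+0.947700+0.936100+0.923100+0.911500+0.906600))/(1+17/200) = 4311/5000 ≈ 0.862200

1 1 9789/10000
2 2 9477/10000
3 3 9361/10000
4 4 9231/10000
5 5 1823/2000
6 6 4533/5000
7 7 4311/5000
f(1y,7y) = ((9789/10000)/(4311/5000) − 1)/(6) = 389/17244 ≈ 2.2559%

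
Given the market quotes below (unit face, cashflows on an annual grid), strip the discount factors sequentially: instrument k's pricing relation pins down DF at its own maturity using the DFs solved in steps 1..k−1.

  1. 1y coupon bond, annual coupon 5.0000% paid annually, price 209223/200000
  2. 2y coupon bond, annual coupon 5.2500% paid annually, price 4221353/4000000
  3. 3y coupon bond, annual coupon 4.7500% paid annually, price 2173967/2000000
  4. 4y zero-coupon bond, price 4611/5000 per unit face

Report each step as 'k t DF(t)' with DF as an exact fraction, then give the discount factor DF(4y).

step 1 [1y] bond c/1=1/20: DF=(209223/200000 − 1/20·(0))/(1+1/20) = 9963/10000 ≈ 0.996300
step 2 [2y] bond c/1=21/400: DF=(4221353/4000000 − 21/400·(0.996300))/(1+21/400) = 953/1000 ≈ 0.953000
step 3 [3y] bond c/1=19/400: DF=(2173967/2000000 − 19/400·(0.996300+0.953000))/(1+19/400) = 9493/10000 ≈ 0.949300
step 4 [4y] zero: DF = P = 4611/5000 ≈ 0.922200

1 1 9963/10000
2 2 953/1000
3 3 9493/10000
4 4 4611/5000
DF(4y) = 4611/5000 ≈ 0.922200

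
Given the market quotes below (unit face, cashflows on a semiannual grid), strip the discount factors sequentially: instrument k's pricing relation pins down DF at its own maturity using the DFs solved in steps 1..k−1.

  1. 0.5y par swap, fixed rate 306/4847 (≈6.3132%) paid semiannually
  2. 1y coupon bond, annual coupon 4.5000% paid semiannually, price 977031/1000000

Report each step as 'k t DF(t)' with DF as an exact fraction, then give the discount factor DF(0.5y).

1 1/2 4847/5000
2 1 4671/5000
DF(0.5y) = 4847/5000 ≈ 0.969400

step 1 [0.5y] swap r/2=153/4847: DF=(1 − 153/4847·(0))/(1+153/4847) = 4847/5000 ≈ 0.969400
step 2 [1y] bond c/2=9/400: DF=(977031/1000000 − 9/400·(0.969400))/(1+9/400) = 4671/5000 ≈ 0.934200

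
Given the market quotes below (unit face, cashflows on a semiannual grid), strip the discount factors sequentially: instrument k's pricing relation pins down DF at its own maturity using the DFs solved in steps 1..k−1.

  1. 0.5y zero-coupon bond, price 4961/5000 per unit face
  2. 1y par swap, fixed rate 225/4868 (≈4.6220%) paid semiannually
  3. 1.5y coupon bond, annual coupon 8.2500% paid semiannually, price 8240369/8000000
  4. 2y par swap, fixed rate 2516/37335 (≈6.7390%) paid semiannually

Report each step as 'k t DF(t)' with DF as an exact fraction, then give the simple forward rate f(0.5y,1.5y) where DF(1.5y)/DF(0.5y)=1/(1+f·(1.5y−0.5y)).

1 1/2 4961/5000
2 1 191/200
3 3/2 9121/10000
4 2 4371/5000
f(0.5y,1.5y) = ((4961/5000)/(9121/10000) − 1)/(1) = 801/9121 ≈ 8.7819%

step 1 [0.5y] zero: DF = P = 4961/5000 ≈ 0.992200
step 2 [1y] swap r/2=225/9736: DF=(1 − 225/9736·(0.992200))/(1+225/9736) = 191/200 ≈ 0.955000
step 3 [1.5y] bond c/2=33/800: DF=(8240369/8000000 − 33/800·(0.992200+0.955000))/(1+33/800) = 9121/10000 ≈ 0.912100
step 4 [2y] swap r/2=1258/37335: DF=(1 − 1258/37335·(0.992200+0.955000+0.912100))/(1+1258/37335) = 4371/5000 ≈ 0.874200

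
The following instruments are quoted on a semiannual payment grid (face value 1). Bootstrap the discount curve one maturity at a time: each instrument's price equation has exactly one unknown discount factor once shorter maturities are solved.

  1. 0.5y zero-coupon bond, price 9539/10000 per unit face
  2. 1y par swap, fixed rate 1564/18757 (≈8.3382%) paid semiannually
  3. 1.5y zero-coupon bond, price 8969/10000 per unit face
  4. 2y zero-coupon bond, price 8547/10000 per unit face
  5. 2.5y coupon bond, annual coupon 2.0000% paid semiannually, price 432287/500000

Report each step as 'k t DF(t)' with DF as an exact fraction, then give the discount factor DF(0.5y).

step 1 [0.5y] zero: DF = P = 9539/10000 ≈ 0.953900
step 2 [1y] swap r/2=782/18757: DF=(1 − 782/18757·(0.953900))/(1+782/18757) = 4609/5000 ≈ 0.921800
step 3 [1.5y] zero: DF = P = 8969/10000 ≈ 0.896900
step 4 [2y] zero: DF = P = 8547/10000 ≈ 0.854700
step 5 [2.5y] bond c/2=1/100: DF=(432287/500000 − 1/100·(0.953900+0.921800+0.896900+0.854700))/(1+1/100) = 8201/10000 ≈ 0.820100

1 1/2 9539/10000
2 1 4609/5000
3 3/2 8969/10000
4 2 8547/10000
5 5/2 8201/10000
DF(0.5y) = 9539/10000 ≈ 0.953900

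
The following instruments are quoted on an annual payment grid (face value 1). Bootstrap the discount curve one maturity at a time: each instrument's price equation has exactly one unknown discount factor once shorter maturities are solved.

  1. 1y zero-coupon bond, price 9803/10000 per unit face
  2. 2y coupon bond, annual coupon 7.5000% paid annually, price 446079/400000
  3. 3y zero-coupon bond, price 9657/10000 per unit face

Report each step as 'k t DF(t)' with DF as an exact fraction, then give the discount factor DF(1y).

step 1 [1y] zero: DF = P = 9803/10000 ≈ 0.980300
step 2 [2y] bond c/1=3/40: DF=(446079/400000 − 3/40·(0.980300))/(1+3/40) = 969/1000 ≈ 0.969000
step 3 [3y] zero: DF = P = 9657/10000 ≈ 0.965700

1 1 9803/10000
2 2 969/1000
3 3 9657/10000
DF(1y) = 9803/10000 ≈ 0.980300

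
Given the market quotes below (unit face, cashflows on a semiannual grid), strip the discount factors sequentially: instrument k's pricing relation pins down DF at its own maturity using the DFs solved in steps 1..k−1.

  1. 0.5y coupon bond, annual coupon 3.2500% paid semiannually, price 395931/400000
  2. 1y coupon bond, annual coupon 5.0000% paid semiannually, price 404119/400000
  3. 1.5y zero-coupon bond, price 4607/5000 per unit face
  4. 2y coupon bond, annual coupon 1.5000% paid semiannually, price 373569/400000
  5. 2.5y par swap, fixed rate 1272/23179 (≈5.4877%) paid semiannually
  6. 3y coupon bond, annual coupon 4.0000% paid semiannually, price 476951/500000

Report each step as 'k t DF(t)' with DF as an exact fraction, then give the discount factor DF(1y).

1 1/2 487/500
2 1 9619/10000
3 3/2 4607/5000
4 2 9057/10000
5 5/2 1091/1250
6 3 8443/10000
DF(1y) = 9619/10000 ≈ 0.961900

step 1 [0.5y] bond c/2=13/800: DF=(395931/400000 − 13/800·(0))/(1+13/800) = 487/500 ≈ 0.974000
step 2 [1y] bond c/2=1/40: DF=(404119/400000 − 1/40·(0.974000))/(1+1/40) = 9619/10000 ≈ 0.961900
step 3 [1.5y] zero: DF = P = 4607/5000 ≈ 0.921400
step 4 [2y] bond c/2=3/400: DF=(373569/400000 − 3/400·(0.974000+0.961900+0.921400))/(1+3/400) = 9057/10000 ≈ 0.905700
step 5 [2.5y] swap r/2=636/23179: DF=(1 − 636/23179·(0.974000+0.961900+0.921400+0.905700))/(1+636/23179) = 1091/1250 ≈ 0.872800
step 6 [3y] bond c/2=1/50: DF=(476951/500000 − 1/50·(0.974000+0.961900+0.921400+0.905700+0.872800))/(1+1/50) = 8443/10000 ≈ 0.844300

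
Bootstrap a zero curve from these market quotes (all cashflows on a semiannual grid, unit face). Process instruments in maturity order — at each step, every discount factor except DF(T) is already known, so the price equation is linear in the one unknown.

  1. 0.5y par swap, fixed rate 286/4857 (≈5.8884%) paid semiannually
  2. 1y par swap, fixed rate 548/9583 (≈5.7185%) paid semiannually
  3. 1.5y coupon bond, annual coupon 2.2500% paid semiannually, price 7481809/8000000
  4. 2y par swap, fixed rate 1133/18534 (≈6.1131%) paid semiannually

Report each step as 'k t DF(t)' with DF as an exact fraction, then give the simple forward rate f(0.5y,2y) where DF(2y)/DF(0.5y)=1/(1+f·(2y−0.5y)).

step 1 [0.5y] swap r/2=143/4857: DF=(1 − 143/4857·(0))/(1+143/4857) = 4857/5000 ≈ 0.971400
step 2 [1y] swap r/2=274/9583: DF=(1 − 274/9583·(0.971400))/(1+274/9583) = 2363/2500 ≈ 0.945200
step 3 [1.5y] bond c/2=9/800: DF=(7481809/8000000 − 9/800·(0.971400+0.945200))/(1+9/800) = 1807/2000 ≈ 0.903500
step 4 [2y] swap r/2=1133/37068: DF=(1 − 1133/37068·(0.971400+0.945200+0.903500))/(1+1133/37068) = 8867/10000 ≈ 0.886700

1 1/2 4857/5000
2 1 2363/2500
3 3/2 1807/2000
4 2 8867/10000
f(0.5y,2y) = ((4857/5000)/(8867/10000) − 1)/(3/2) = 1694/26601 ≈ 6.3682%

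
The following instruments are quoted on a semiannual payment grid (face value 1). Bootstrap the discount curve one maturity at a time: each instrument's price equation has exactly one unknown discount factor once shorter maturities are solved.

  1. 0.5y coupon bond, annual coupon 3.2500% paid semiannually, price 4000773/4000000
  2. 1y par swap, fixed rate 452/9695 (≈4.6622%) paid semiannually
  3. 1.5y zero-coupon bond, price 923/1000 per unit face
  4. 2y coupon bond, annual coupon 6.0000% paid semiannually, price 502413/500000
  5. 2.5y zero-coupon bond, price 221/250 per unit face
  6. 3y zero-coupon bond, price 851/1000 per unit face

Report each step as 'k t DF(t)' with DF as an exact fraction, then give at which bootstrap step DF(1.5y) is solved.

1 1/2 4921/5000
2 1 2387/2500
3 3/2 923/1000
4 2 4461/5000
5 5/2 221/250
6 3 851/1000
DF(1.5y) is solved at step 3

step 1 [0.5y] bond c/2=13/800: DF=(4000773/4000000 − 13/800·(0))/(1+13/800) = 4921/5000 ≈ 0.984200
step 2 [1y] swap r/2=226/9695: DF=(1 − 226/9695·(0.984200))/(1+226/9695) = 2387/2500 ≈ 0.954800
step 3 [1.5y] zero: DF = P = 923/1000 ≈ 0.923000
step 4 [2y] bond c/2=3/100: DF=(502413/500000 − 3/100·(0.984200+0.954800+0.923000))/(1+3/100) = 4461/5000 ≈ 0.892200
step 5 [2.5y] zero: DF = P = 221/250 ≈ 0.884000
step 6 [3y] zero: DF = P = 851/1000 ≈ 0.851000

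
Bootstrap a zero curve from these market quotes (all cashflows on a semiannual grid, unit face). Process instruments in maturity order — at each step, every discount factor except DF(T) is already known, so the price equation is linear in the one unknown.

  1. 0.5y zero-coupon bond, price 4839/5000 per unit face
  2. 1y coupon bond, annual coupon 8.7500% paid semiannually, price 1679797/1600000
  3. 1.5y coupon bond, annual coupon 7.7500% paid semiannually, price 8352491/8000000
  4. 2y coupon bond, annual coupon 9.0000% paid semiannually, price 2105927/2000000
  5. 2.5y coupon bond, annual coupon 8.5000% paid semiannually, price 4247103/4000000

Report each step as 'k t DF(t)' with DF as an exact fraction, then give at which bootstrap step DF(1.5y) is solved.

step 1 [0.5y] zero: DF = P = 4839/5000 ≈ 0.967800
step 2 [1y] bond c/2=7/160: DF=(1679797/1600000 − 7/160·(0.967800))/(1+7/160) = 9653/10000 ≈ 0.965300
step 3 [1.5y] bond c/2=31/800: DF=(8352491/8000000 − 31/800·(0.967800+0.965300))/(1+31/800) = 933/1000 ≈ 0.933000
step 4 [2y] bond c/2=9/200: DF=(2105927/2000000 − 9/200·(0.967800+0.965300+0.933000))/(1+9/200) = 4421/5000 ≈ 0.884200
step 5 [2.5y] bond c/2=17/400: DF=(4247103/4000000 − 17/400·(0.967800+0.965300+0.933000+0.884200))/(1+17/400) = 541/625 ≈ 0.865600

1 1/2 4839/5000
2 1 9653/10000
3 3/2 933/1000
4 2 4421/5000
5 5/2 541/625
DF(1.5y) is solved at step 3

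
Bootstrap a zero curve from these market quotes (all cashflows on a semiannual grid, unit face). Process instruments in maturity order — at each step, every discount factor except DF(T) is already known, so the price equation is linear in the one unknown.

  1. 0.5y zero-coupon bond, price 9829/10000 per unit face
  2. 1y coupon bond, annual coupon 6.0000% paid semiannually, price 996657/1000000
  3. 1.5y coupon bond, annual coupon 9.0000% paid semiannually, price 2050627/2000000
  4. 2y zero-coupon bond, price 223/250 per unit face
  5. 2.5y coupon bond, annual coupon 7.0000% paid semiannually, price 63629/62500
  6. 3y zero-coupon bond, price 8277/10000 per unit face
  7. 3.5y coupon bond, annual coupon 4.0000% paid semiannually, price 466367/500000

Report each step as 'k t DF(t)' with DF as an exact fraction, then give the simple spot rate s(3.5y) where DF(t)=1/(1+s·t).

1 1/2 9829/10000
2 1 939/1000
3 3/2 1123/1250
4 2 223/250
5 5/2 8581/10000
6 3 8277/10000
7 7/2 4043/5000
s(3.5y) = (1/(4043/5000) − 1)/(7/2) = 1914/28301 ≈ 6.7630%

step 1 [0.5y] zero: DF = P = 9829/10000 ≈ 0.982900
step 2 [1y] bond c/2=3/100: DF=(996657/1000000 − 3/100·(0.982900))/(1+3/100) = 939/1000 ≈ 0.939000
step 3 [1.5y] bond c/2=9/200: DF=(2050627/2000000 − 9/200·(0.982900+0.939000))/(1+9/200) = 1123/1250 ≈ 0.898400
step 4 [2y] zero: DF = P = 223/250 ≈ 0.892000
step 5 [2.5y] bond c/2=7/200: DF=(63629/62500 − 7/200·(0.982900+0.939000+0.898400+0.892000))/(1+7/200) = 8581/10000 ≈ 0.858100
step 6 [3y] zero: DF = P = 8277/10000 ≈ 0.827700
step 7 [3.5y] bond c/2=1/50: DF=(466367/500000 − 1/50·(0.982900+0.939000+0.898400+0.892000+0.858100+0.827700))/(1+1/50) = 4043/5000 ≈ 0.808600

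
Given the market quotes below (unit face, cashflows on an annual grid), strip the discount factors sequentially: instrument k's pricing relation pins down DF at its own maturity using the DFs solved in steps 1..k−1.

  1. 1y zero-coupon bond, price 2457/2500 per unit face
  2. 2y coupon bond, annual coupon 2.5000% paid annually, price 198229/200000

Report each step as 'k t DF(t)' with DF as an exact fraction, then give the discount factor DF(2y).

step 1 [1y] zero: DF = P = 2457/2500 ≈ 0.982800
step 2 [2y] bond c/1=1/40: DF=(198229/200000 − 1/40·(0.982800))/(1+1/40) = 943/1000 ≈ 0.943000

1 1 2457/2500
2 2 943/1000
DF(2y) = 943/1000 ≈ 0.943000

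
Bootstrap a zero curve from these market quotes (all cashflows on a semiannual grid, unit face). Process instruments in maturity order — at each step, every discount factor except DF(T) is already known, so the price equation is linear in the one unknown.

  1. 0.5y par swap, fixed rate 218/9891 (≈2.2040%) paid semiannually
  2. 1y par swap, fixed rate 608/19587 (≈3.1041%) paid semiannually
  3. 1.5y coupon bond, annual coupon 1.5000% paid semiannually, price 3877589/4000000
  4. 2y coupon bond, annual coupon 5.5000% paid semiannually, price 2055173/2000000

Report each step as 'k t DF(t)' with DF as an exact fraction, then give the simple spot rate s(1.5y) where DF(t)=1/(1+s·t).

step 1 [0.5y] swap r/2=109/9891: DF=(1 − 109/9891·(0))/(1+109/9891) = 9891/10000 ≈ 0.989100
step 2 [1y] swap r/2=304/19587: DF=(1 − 304/19587·(0.989100))/(1+304/19587) = 606/625 ≈ 0.969600
step 3 [1.5y] bond c/2=3/400: DF=(3877589/4000000 − 3/400·(0.989100+0.969600))/(1+3/400) = 2369/2500 ≈ 0.947600
step 4 [2y] bond c/2=11/400: DF=(2055173/2000000 − 11/400·(0.989100+0.969600+0.947600))/(1+11/400) = 9223/10000 ≈ 0.922300

1 1/2 9891/10000
2 1 606/625
3 3/2 2369/2500
4 2 9223/10000
s(1.5y) = (1/(2369/2500) − 1)/(3/2) = 262/7107 ≈ 3.6865%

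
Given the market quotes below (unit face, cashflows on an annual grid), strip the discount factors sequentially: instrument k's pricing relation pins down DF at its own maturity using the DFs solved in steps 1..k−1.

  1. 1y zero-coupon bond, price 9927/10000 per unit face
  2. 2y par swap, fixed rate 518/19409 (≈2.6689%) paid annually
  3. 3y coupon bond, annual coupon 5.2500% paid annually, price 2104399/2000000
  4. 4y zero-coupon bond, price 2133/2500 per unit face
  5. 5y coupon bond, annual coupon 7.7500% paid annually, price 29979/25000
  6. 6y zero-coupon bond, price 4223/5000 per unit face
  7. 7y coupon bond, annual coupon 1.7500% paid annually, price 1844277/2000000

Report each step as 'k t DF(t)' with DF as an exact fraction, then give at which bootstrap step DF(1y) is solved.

1 1 9927/10000
2 2 4741/5000
3 3 9029/10000
4 4 2133/2500
5 5 847/1000
6 6 4223/5000
7 7 1017/1250
DF(1y) is solved at step 1

step 1 [1y] zero: DF = P = 9927/10000 ≈ 0.992700
step 2 [2y] swap r/1=518/19409: DF=(1 − 518/19409·(0.992700))/(1+518/19409) = 4741/5000 ≈ 0.948200
step 3 [3y] bond c/1=21/400: DF=(2104399/2000000 − 21/400·(0.992700+0.948200))/(1+21/400) = 9029/10000 ≈ 0.902900
step 4 [4y] zero: DF = P = 2133/2500 ≈ 0.853200
step 5 [5y] bond c/1=31/400: DF=(29979/25000 − 31/400·(0.992700+0.948200+0.902900+0.853200))/(1+31/400) = 847/1000 ≈ 0.847000
step 6 [6y] zero: DF = P = 4223/5000 ≈ 0.844600
step 7 [7y] bond c/1=7/400: DF=(1844277/2000000 − 7/400·(0.992700+0.948200+0.902900+0.853200+0.847000+0.844600))/(1+7/400) = 1017/1250 ≈ 0.813600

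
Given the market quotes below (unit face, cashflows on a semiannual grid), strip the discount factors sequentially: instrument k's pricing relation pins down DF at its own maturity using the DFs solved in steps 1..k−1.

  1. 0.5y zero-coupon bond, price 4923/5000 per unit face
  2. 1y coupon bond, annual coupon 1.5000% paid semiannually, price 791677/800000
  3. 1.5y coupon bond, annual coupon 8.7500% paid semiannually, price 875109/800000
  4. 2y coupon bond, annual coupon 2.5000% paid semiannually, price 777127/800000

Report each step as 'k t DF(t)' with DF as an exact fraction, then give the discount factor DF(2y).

1 1/2 4923/5000
2 1 9749/10000
3 3/2 9659/10000
4 2 9233/10000
DF(2y) = 9233/10000 ≈ 0.923300

step 1 [0.5y] zero: DF = P = 4923/5000 ≈ 0.984600
step 2 [1y] bond c/2=3/400: DF=(791677/800000 − 3/400·(0.984600))/(1+3/400) = 9749/10000 ≈ 0.974900
step 3 [1.5y] bond c/2=7/160: DF=(875109/800000 − 7/160·(0.984600+0.974900))/(1+7/160) = 9659/10000 ≈ 0.965900
step 4 [2y] bond c/2=1/80: DF=(777127/800000 − 1/80·(0.984600+0.974900+0.965900))/(1+1/80) = 9233/10000 ≈ 0.923300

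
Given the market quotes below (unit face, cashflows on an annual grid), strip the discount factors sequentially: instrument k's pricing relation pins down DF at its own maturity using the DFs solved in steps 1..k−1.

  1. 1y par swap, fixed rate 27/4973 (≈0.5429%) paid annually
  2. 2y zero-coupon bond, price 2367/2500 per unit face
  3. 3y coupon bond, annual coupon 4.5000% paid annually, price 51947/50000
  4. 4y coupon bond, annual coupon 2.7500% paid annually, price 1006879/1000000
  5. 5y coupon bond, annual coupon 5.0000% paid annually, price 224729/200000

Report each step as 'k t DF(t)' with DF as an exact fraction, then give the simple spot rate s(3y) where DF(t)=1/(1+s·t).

1 1 4973/5000
2 2 2367/2500
3 3 4553/5000
4 4 2259/2500
5 5 8913/10000
s(3y) = (1/(4553/5000) − 1)/(3) = 149/4553 ≈ 3.2726%

step 1 [1y] swap r/1=27/4973: DF=(1 − 27/4973·(0))/(1+27/4973) = 4973/5000 ≈ 0.994600
step 2 [2y] zero: DF = P = 2367/2500 ≈ 0.946800
step 3 [3y] bond c/1=9/200: DF=(51947/50000 − 9/200·(0.994600+0.946800))/(1+9/200) = 4553/5000 ≈ 0.910600
step 4 [4y] bond c/1=11/400: DF=(1006879/1000000 − 11/400·(0.994600+0.946800+0.910600))/(1+11/400) = 2259/2500 ≈ 0.903600
step 5 [5y] bond c/1=1/20: DF=(224729/200000 − 1/20·(0.994600+0.946800+0.910600+0.903600))/(1+1/20) = 8913/10000 ≈ 0.891300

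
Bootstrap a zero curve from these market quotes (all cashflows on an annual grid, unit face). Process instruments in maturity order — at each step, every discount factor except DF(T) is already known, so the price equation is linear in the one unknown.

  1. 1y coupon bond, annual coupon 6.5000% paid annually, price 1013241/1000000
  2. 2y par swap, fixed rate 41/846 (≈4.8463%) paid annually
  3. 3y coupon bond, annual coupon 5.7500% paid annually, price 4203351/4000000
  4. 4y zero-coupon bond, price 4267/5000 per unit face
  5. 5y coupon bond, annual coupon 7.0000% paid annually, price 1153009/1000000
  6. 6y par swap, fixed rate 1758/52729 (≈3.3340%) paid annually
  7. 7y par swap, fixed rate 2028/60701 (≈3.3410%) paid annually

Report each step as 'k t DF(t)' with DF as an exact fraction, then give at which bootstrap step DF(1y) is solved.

step 1 [1y] bond c/1=13/200: DF=(1013241/1000000 − 13/200·(0))/(1+13/200) = 4757/5000 ≈ 0.951400
step 2 [2y] swap r/1=41/846: DF=(1 − 41/846·(0.951400))/(1+41/846) = 4549/5000 ≈ 0.909800
step 3 [3y] bond c/1=23/400: DF=(4203351/4000000 − 23/400·(0.951400+0.909800))/(1+23/400) = 357/400 ≈ 0.892500
step 4 [4y] zero: DF = P = 4267/5000 ≈ 0.853400
step 5 [5y] bond c/1=7/100: DF=(1153009/1000000 − 7/100·(0.951400+0.909800+0.892500+0.853400))/(1+7/100) = 526/625 ≈ 0.841600
step 6 [6y] swap r/1=1758/52729: DF=(1 − 1758/52729·(0.951400+0.909800+0.892500+0.853400+0.841600))/(1+1758/52729) = 4121/5000 ≈ 0.824200
step 7 [7y] swap r/1=2028/60701: DF=(1 − 2028/60701·(0.951400+0.909800+0.892500+0.853400+0.841600+0.824200))/(1+2028/60701) = 1993/2500 ≈ 0.797200

1 1 4757/5000
2 2 4549/5000
3 3 357/400
4 4 4267/5000
5 5 526/625
6 6 4121/5000
7 7 1993/2500
DF(1y) is solved at step 1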